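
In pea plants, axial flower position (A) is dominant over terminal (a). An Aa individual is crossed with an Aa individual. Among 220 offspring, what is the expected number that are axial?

Punnett square for Aa × Aa:
Offspring genotypes: 1 AA, 2 Aa, 1 aa
axial: 3, terminal: 1
axial: 3 out of 4 → fraction 3/4
Expected count = 3/4 × 220 = 165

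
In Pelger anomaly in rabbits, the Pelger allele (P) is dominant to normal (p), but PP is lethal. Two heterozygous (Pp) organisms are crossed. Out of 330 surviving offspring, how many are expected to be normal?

Cross: Pp × Pp
Punnett square offspring (before lethality): 1 PP, 2 Pp, 1 pp
The PP genotype is lethal (embryos die); surviving offspring: 2 Pp, 1 pp
normal: 1 out of 3 → fraction 1/3
Expected count = 1/3 × 330 = 110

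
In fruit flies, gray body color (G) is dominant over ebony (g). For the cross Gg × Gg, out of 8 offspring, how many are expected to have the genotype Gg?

Punnett square for Gg × Gg:
Offspring genotypes: 1 GG, 2 Gg, 1 gg
Total offspring: 4
Count with target: 2
Probability: 2/4 = 1/2
Expected count = 1/2 × 8 = 4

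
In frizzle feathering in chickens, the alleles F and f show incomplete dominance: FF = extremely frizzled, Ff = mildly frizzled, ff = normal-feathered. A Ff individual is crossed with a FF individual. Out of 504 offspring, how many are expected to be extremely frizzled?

Punnett square for Ff × FF:
Offspring genotypes: 2 FF, 2 Ff
Phenotype counts: 2 extremely frizzled, 2 mildly frizzled
extremely frizzled: 2 out of 4 → fraction 1/2
Expected count = 1/2 × 504 = 252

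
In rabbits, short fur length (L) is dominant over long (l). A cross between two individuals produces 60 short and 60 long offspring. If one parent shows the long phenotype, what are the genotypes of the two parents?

Observed offspring: 60 short, 60 long
The observed ratio simplifies to 1:1. One parent shows long, so its genotype must be ll. A 1:1 offspring split requires the other parent to be heterozygous (Ll).
Parent genotypes: ll × Ll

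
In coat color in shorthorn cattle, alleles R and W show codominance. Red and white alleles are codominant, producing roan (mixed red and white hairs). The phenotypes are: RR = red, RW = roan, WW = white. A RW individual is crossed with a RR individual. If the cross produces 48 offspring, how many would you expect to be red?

Punnett square for RW × RR:
Offspring genotypes: 2 RR, 2 RW
Phenotype counts: 2 red, 2 roan
red: 2 out of 4 → fraction 1/2
Expected count = 1/2 × 48 = 24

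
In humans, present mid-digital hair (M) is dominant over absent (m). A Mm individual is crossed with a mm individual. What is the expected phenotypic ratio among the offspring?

Punnett square for Mm × mm:
Offspring genotypes: 2 Mm, 2 mm
present: 2, absent: 2
Ratio: 1:1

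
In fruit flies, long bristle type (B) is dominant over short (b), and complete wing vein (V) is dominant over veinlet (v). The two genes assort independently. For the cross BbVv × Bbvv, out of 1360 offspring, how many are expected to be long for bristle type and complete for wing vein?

Dihybrid cross BbVv × Bbvv — consider each gene separately:
bristle type: Bb × Bb → 1 BB, 2 Bb, 1 bb → 3 B_ : 1 bb (out of 4)
wing vein: Vv × vv → 2 Vv, 2 vv → 2 V_ : 2 vv (out of 4)
Looking for: long (B_) and complete (V_)
P(long) = 3/4, P(complete) = 2/4
P(both) = 3/4 × 2/4 = 6/16 = 3/8
Expected count = 3/8 × 1360 = 510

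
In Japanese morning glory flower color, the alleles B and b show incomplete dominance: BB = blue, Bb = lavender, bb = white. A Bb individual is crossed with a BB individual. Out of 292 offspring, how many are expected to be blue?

Punnett square for Bb × BB:
Offspring genotypes: 2 BB, 2 Bb
Phenotype counts: 2 blue, 2 lavender
blue: 2 out of 4 → fraction 1/2
Expected count = 1/2 × 292 = 146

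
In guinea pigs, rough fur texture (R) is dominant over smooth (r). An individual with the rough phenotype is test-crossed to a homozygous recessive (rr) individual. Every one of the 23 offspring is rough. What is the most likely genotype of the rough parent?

Test cross: ? × rr
All offspring are rough.
If the unknown parent were heterozygous (Rr), about half of 23 offspring would be smooth; none are. The unknown parent is most likely homozygous dominant (RR).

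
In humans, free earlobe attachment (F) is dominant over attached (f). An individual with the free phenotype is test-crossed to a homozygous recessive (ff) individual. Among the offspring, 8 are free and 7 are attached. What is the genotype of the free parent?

Test cross: ? × ff
Offspring: 8 free, 7 attached — approximately 1:1.
A 1:1 ratio in a test cross indicates the unknown parent is heterozygous (Ff).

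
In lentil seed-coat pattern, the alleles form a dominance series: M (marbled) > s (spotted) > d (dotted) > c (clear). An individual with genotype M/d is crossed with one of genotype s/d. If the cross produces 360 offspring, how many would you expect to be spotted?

Cross: M/d × s/d
Allele dominance: M > s > d > c
Offspring genotypes: 1 M/s, 1 M/d, 1 s/d, 1 d/d
Phenotype counts: 2 marbled, 1 spotted, 1 dotted
spotted: 1 out of 4 → fraction 1/4
Expected count = 1/4 × 360 = 90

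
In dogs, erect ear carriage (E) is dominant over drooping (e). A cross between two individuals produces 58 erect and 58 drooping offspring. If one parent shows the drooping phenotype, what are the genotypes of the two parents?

Observed offspring: 58 erect, 58 drooping
The observed ratio simplifies to 1:1. One parent shows drooping, so its genotype must be ee. A 1:1 offspring split requires the other parent to be heterozygous (Ee).
Parent genotypes: ee × Ee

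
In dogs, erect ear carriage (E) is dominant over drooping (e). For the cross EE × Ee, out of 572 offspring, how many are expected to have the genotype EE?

Punnett square for EE × Ee:
Offspring genotypes: 2 EE, 2 Ee
Total offspring: 4
Count with target: 2
Probability: 2/4 = 1/2
Expected count = 1/2 × 572 = 286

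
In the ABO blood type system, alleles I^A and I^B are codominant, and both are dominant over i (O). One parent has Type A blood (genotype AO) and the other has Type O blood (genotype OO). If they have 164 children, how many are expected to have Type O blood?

Cross: AO × OO
Possible offspring genotypes: 2 AO, 2 OO
Blood type counts: 2 Type A, 2 Type O
Probability of Type O: 2/4 = 1/2
Expected count = 1/2 × 164 = 82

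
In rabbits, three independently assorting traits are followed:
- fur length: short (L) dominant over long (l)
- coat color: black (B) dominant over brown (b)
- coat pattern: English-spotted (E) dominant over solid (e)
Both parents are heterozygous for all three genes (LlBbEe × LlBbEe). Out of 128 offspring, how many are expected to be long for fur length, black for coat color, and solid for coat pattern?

Trihybrid cross: LlBbEe × LlBbEe
Each trait segregates independently with a 3:1 phenotypic ratio, so each gene contributes 3/4 (dominant) or 1/4 (recessive).
Target: long (fur length), black (coat color), solid (coat pattern)
Probability = product of independent per-trait probabilities
= 1/4 × 3/4 × 1/4 = 3/64
Expected count = 3/64 × 128 = 6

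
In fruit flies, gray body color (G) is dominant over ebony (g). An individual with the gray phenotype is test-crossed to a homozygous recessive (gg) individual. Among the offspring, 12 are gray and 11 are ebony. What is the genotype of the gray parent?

Test cross: ? × gg
Offspring: 12 gray, 11 ebony — approximately 1:1.
A 1:1 ratio in a test cross indicates the unknown parent is heterozygous (Gg).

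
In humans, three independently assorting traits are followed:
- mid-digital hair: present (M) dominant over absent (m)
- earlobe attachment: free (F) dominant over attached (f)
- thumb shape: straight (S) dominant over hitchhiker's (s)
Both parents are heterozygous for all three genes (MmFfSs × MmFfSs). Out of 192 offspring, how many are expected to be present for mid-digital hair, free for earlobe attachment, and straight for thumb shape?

Trihybrid cross: MmFfSs × MmFfSs
Each trait segregates independently with a 3:1 phenotypic ratio, so each gene contributes 3/4 (dominant) or 1/4 (recessive).
Target: present (mid-digital hair), free (earlobe attachment), straight (thumb shape)
Probability = product of independent per-trait probabilities
= 3/4 × 3/4 × 3/4 = 27/64
Expected count = 27/64 × 192 = 81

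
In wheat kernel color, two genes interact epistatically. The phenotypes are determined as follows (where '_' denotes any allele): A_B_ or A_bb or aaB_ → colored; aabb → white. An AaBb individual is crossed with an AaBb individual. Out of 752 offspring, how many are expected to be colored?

Cross: AaBb × AaBb — consider each gene separately:
A gene: Aa × Aa → 1 AA, 2 Aa, 1 aa → 3 A_ : 1 aa (out of 4)
B gene: Bb × Bb → 1 BB, 2 Bb, 1 bb → 3 B_ : 1 bb (out of 4)
Genotype classes (out of 4 × 4 = 16): A_B_ = 3×3 = 9; A_bb = 3×1 = 3; aaB_ = 1×3 = 3; aabb = 1×1 = 1
Apply the phenotype rules: A_B_ (9) + A_bb (3) + aaB_ (3) → colored; aabb (1) → white
Phenotype counts (out of 16): 15 colored, 1 white
colored: 15 out of 16 → fraction 15/16
Expected count = 15/16 × 752 = 705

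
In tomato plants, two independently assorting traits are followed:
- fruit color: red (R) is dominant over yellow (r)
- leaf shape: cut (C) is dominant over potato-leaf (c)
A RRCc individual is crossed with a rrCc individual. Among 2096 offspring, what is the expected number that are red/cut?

Dihybrid cross RRCc × rrCc — consider each gene separately:
fruit color: RR × rr → 4 Rr → 4 R_ (out of 4)
leaf shape: Cc × Cc → 1 CC, 2 Cc, 1 cc → 3 C_ : 1 cc (out of 4)
Combine (counts out of 4 × 4 = 16): red/cut (R_C_) = 4×3 = 12; red/potato-leaf (R_cc) = 4×1 = 4
Phenotype counts (out of 16): 12 red/cut, 4 red/potato-leaf
red/cut: 12 out of 16 → fraction 3/4
Expected count = 3/4 × 2096 = 1572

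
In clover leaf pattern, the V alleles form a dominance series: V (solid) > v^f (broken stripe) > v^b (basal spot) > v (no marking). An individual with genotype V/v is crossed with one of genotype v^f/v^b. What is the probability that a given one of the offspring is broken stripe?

Cross: V/v × v^f/v^b
Allele dominance: V > v^f > v^b > v
Offspring genotypes: 1 V/v^f, 1 V/v^b, 1 v^f/v, 1 v^b/v
Phenotype counts: 2 solid, 1 broken stripe, 1 basal spot
broken stripe: 1 out of 4
Probability: 1/4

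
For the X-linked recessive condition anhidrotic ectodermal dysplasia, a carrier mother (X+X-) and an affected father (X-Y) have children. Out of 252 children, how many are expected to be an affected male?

Cross: X+X- × X-Y
Offspring: 1 X+X-, 1 X+Y, 1 X-X-, 1 X-Y
Probability of an affected male: 1/4
Expected count = 1/4 × 252 = 63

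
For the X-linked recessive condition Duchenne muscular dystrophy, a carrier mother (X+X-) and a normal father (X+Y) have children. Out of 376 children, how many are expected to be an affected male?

Cross: X+X- × X+Y
Offspring: 1 X+X+, 1 X+Y, 1 X+X-, 1 X-Y
Probability of an affected male: 1/4
Expected count = 1/4 × 376 = 94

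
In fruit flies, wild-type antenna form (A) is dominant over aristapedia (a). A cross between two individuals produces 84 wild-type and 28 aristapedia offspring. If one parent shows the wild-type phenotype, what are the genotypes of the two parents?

Observed offspring: 84 wild-type, 28 aristapedia
The observed ratio simplifies to 3:1. Aristapedia (aa) offspring appear, so each parent must contribute one a allele. The parent stated to show wild-type carries A, so it is Aa. The other parent is then either Aa or aa: Aa × aa would give a 1:1 split, whereas Aa × Aa gives 3:1 — matching the data. So both parents are heterozygous (Aa × Aa).
Parent genotypes: Aa × Aa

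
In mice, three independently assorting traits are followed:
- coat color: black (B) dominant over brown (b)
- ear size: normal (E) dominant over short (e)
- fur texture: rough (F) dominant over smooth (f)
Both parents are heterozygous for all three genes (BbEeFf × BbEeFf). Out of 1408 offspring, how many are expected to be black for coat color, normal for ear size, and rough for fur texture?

Trihybrid cross: BbEeFf × BbEeFf
Each trait segregates independently with a 3:1 phenotypic ratio, so each gene contributes 3/4 (dominant) or 1/4 (recessive).
Target: black (coat color), normal (ear size), rough (fur texture)
Probability = product of independent per-trait probabilities
= 3/4 × 3/4 × 3/4 = 27/64
Expected count = 27/64 × 1408 = 594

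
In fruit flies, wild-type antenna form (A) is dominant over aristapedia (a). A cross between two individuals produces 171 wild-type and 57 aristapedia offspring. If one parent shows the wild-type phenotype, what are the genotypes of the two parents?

Observed offspring: 171 wild-type, 57 aristapedia
The observed ratio simplifies to 3:1. Aristapedia (aa) offspring appear, so each parent must contribute one a allele. The parent stated to show wild-type carries A, so it is Aa. The other parent is then either Aa or aa: Aa × aa would give a 1:1 split, whereas Aa × Aa gives 3:1 — matching the data. So both parents are heterozygous (Aa × Aa).
Parent genotypes: Aa × Aa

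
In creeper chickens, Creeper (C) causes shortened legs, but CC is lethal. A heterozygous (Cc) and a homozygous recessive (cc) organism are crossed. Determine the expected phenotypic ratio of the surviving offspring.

Cross: Cc × cc
Punnett square offspring (before lethality): 2 Cc, 2 cc
No CC offspring are produced in this cross.
Ratio: 1 creeper : 1 normal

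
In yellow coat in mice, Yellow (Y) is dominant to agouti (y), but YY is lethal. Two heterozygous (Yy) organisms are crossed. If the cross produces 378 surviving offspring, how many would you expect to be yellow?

Cross: Yy × Yy
Punnett square offspring (before lethality): 1 YY, 2 Yy, 1 yy
The YY genotype is lethal (embryos die); surviving offspring: 2 Yy, 1 yy
yellow: 2 out of 3 → fraction 2/3
Expected count = 2/3 × 378 = 252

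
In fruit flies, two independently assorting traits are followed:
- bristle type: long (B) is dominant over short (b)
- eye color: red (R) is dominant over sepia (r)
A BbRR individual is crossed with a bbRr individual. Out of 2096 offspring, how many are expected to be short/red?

Dihybrid cross BbRR × bbRr — consider each gene separately:
bristle type: Bb × bb → 2 Bb, 2 bb → 2 B_ : 2 bb (out of 4)
eye color: RR × Rr → 2 RR, 2 Rr → 4 R_ (out of 4)
Combine (counts out of 4 × 4 = 16): long/red (B_R_) = 2×4 = 8; short/red (bbR_) = 2×4 = 8
Phenotype counts (out of 16): 8 long/red, 8 short/red
short/red: 8 out of 16 → fraction 1/2
Expected count = 1/2 × 2096 = 1048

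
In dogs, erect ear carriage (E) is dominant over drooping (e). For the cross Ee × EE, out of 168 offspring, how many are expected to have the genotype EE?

Punnett square for Ee × EE:
Offspring genotypes: 2 EE, 2 Ee
Total offspring: 4
Count with target: 2
Probability: 2/4 = 1/2
Expected count = 1/2 × 168 = 84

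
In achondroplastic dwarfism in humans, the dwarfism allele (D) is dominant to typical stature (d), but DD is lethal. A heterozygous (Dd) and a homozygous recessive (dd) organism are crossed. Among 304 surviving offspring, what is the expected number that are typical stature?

Cross: Dd × dd
Punnett square offspring (before lethality): 2 Dd, 2 dd
No DD offspring are produced in this cross.
typical stature: 2 out of 4 → fraction 1/2
Expected count = 1/2 × 304 = 152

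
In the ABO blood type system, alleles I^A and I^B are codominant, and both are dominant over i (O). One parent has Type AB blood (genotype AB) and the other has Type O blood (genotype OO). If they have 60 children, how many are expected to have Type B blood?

Cross: AB × OO
Possible offspring genotypes: 2 AO, 2 BO
Blood type counts: 2 Type A, 2 Type B
Probability of Type B: 2/4 = 1/2
Expected count = 1/2 × 60 = 30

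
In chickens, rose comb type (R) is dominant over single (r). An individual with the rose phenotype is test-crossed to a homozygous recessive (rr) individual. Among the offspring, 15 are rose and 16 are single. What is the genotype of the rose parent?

Test cross: ? × rr
Offspring: 15 rose, 16 single — approximately 1:1.
A 1:1 ratio in a test cross indicates the unknown parent is heterozygous (Rr).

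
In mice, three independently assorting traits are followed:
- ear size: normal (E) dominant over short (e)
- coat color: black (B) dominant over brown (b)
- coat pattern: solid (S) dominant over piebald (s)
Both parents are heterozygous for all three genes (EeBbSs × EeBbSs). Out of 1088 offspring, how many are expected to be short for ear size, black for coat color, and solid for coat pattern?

Trihybrid cross: EeBbSs × EeBbSs
Each trait segregates independently with a 3:1 phenotypic ratio, so each gene contributes 3/4 (dominant) or 1/4 (recessive).
Target: short (ear size), black (coat color), solid (coat pattern)
Probability = product of independent per-trait probabilities
= 1/4 × 3/4 × 3/4 = 9/64
Expected count = 9/64 × 1088 = 153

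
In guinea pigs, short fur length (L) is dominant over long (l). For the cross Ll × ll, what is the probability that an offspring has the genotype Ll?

Punnett square for Ll × ll:
Offspring genotypes: 2 Ll, 2 ll
Total offspring: 4
Count with target: 2
Probability: 2/4 = 1/2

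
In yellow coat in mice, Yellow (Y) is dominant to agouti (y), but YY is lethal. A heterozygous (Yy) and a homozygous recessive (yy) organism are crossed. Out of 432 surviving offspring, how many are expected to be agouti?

Cross: Yy × yy
Punnett square offspring (before lethality): 2 Yy, 2 yy
No YY offspring are produced in this cross.
agouti: 2 out of 4 → fraction 1/2
Expected count = 1/2 × 432 = 216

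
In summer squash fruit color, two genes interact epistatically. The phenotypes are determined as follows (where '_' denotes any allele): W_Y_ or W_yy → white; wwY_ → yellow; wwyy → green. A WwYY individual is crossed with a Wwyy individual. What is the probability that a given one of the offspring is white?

Cross: WwYY × Wwyy — consider each gene separately:
W gene: Ww × Ww → 1 WW, 2 Ww, 1 ww → 3 W_ : 1 ww (out of 4)
Y gene: YY × yy → 4 Yy → 4 Y_ (out of 4)
Genotype classes (out of 4 × 4 = 16): W_Y_ = 3×4 = 12; wwY_ = 1×4 = 4
Apply the phenotype rules: W_Y_ (12) → white; wwY_ (4) → yellow
Phenotype counts (out of 16): 12 white, 4 yellow
white: 12 out of 16
Probability: 12/16 = 3/4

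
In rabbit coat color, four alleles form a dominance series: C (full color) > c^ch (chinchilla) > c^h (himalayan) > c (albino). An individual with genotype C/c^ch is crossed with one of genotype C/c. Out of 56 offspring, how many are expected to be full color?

Cross: C/c^ch × C/c
Allele dominance: C > c^ch > c^h > c
Offspring genotypes: 1 C/C, 1 C/c, 1 C/c^ch, 1 c^ch/c
Phenotype counts: 3 full color, 1 chinchilla
full color: 3 out of 4 → fraction 3/4
Expected count = 3/4 × 56 = 42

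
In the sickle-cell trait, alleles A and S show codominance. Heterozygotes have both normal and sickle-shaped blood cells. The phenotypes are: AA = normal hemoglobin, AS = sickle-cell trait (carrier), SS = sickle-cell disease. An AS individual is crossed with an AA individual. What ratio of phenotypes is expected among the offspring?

Punnett square for AS × AA:
Offspring genotypes: 2 AA, 2 AS
Phenotype counts: 2 normal hemoglobin, 2 sickle-cell trait (carrier)
Ratio: 1 normal hemoglobin : 1 sickle-cell trait (carrier)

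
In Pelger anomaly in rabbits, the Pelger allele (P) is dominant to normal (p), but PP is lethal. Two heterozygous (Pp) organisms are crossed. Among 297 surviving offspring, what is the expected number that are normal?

Cross: Pp × Pp
Punnett square offspring (before lethality): 1 PP, 2 Pp, 1 pp
The PP genotype is lethal (embryos die); surviving offspring: 2 Pp, 1 pp
normal: 1 out of 3 → fraction 1/3
Expected count = 1/3 × 297 = 99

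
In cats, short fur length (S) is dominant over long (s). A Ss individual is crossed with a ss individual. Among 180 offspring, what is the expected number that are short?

Punnett square for Ss × ss:
Offspring genotypes: 2 Ss, 2 ss
short: 2, long: 2
short: 2 out of 4 → fraction 1/2
Expected count = 1/2 × 180 = 90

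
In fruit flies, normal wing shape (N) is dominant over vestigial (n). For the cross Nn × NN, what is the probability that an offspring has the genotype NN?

Punnett square for Nn × NN:
Offspring genotypes: 2 NN, 2 Nn
Total offspring: 4
Count with target: 2
Probability: 2/4 = 1/2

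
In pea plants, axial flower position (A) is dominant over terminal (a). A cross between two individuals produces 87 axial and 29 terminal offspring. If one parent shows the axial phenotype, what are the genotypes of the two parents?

Observed offspring: 87 axial, 29 terminal
The observed ratio simplifies to 3:1. Terminal (aa) offspring appear, so each parent must contribute one a allele. The parent stated to show axial carries A, so it is Aa. The other parent is then either Aa or aa: Aa × aa would give a 1:1 split, whereas Aa × Aa gives 3:1 — matching the data. So both parents are heterozygous (Aa × Aa).
Parent genotypes: Aa × Aa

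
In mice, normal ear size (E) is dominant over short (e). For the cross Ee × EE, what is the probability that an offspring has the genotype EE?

Punnett square for Ee × EE:
Offspring genotypes: 2 EE, 2 Ee
Total offspring: 4
Count with target: 2
Probability: 2/4 = 1/2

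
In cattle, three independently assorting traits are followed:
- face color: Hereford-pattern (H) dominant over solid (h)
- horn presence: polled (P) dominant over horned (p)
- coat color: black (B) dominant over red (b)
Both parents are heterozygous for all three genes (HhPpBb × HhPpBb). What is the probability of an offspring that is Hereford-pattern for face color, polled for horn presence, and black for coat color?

Trihybrid cross: HhPpBb × HhPpBb
Each trait segregates independently with a 3:1 phenotypic ratio, so each gene contributes 3/4 (dominant) or 1/4 (recessive).
Target: Hereford-pattern (face color), polled (horn presence), black (coat color)
Probability = product of independent per-trait probabilities
= 3/4 × 3/4 × 3/4 = 27/64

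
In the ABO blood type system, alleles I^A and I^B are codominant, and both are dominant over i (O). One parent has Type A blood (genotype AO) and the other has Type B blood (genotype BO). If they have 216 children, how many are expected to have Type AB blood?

Cross: AO × BO
Possible offspring genotypes: 1 AB, 1 AO, 1 BO, 1 OO
Blood type counts: 1 Type AB, 1 Type A, 1 Type B, 1 Type O
Probability of Type AB: 1/4
Expected count = 1/4 × 216 = 54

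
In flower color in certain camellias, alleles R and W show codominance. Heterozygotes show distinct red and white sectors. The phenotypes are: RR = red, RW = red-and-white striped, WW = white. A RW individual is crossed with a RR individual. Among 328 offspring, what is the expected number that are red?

Punnett square for RW × RR:
Offspring genotypes: 2 RR, 2 RW
Phenotype counts: 2 red, 2 red-and-white striped
red: 2 out of 4 → fraction 1/2
Expected count = 1/2 × 328 = 164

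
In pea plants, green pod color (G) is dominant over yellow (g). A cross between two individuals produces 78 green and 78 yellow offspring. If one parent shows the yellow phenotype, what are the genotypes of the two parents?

Observed offspring: 78 green, 78 yellow
The observed ratio simplifies to 1:1. One parent shows yellow, so its genotype must be gg. A 1:1 offspring split requires the other parent to be heterozygous (Gg).
Parent genotypes: gg × Gg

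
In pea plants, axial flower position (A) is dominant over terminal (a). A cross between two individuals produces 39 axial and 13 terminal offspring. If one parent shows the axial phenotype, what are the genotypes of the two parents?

Observed offspring: 39 axial, 13 terminal
The observed ratio simplifies to 3:1. Terminal (aa) offspring appear, so each parent must contribute one a allele. The parent stated to show axial carries A, so it is Aa. The other parent is then either Aa or aa: Aa × aa would give a 1:1 split, whereas Aa × Aa gives 3:1 — matching the data. So both parents are heterozygous (Aa × Aa).
Parent genotypes: Aa × Aa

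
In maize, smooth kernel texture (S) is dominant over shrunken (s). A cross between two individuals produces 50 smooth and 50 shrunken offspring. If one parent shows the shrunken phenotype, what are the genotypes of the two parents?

Observed offspring: 50 smooth, 50 shrunken
The observed ratio simplifies to 1:1. One parent shows shrunken, so its genotype must be ss. A 1:1 offspring split requires the other parent to be heterozygous (Ss).
Parent genotypes: ss × Ss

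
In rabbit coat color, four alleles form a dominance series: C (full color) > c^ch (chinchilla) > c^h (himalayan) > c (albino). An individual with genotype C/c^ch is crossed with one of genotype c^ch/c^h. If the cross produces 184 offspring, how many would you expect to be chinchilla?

Cross: C/c^ch × c^ch/c^h
Allele dominance: C > c^ch > c^h > c
Offspring genotypes: 1 C/c^ch, 1 C/c^h, 1 c^ch/c^ch, 1 c^ch/c^h
Phenotype counts: 2 full color, 2 chinchilla
chinchilla: 2 out of 4 → fraction 1/2
Expected count = 1/2 × 184 = 92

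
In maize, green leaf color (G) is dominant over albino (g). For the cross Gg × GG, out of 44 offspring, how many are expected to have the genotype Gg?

Punnett square for Gg × GG:
Offspring genotypes: 2 GG, 2 Gg
Total offspring: 4
Count with target: 2
Probability: 2/4 = 1/2
Expected count = 1/2 × 44 = 22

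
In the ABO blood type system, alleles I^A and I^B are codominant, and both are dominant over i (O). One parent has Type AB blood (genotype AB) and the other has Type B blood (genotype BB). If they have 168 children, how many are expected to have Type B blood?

Cross: AB × BB
Possible offspring genotypes: 2 AB, 2 BB
Blood type counts: 2 Type AB, 2 Type B
Probability of Type B: 2/4 = 1/2
Expected count = 1/2 × 168 = 84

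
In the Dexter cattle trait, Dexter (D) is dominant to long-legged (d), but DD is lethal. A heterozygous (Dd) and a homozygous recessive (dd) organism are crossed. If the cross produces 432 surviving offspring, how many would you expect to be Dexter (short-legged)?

Cross: Dd × dd
Punnett square offspring (before lethality): 2 Dd, 2 dd
No DD offspring are produced in this cross.
Dexter (short-legged): 2 out of 4 → fraction 1/2
Expected count = 1/2 × 432 = 216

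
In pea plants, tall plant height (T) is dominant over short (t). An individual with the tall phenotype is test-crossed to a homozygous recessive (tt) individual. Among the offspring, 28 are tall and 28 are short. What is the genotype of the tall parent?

Test cross: ? × tt
Offspring: 28 tall, 28 short — approximately 1:1.
A 1:1 ratio in a test cross indicates the unknown parent is heterozygous (Tt).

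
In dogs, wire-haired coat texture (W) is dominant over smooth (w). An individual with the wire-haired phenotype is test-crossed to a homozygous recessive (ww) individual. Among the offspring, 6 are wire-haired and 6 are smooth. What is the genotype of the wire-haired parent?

Test cross: ? × ww
Offspring: 6 wire-haired, 6 smooth — approximately 1:1.
A 1:1 ratio in a test cross indicates the unknown parent is heterozygous (Ww).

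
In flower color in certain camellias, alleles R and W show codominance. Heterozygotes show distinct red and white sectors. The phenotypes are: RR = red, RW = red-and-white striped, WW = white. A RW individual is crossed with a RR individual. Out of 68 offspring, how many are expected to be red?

Punnett square for RW × RR:
Offspring genotypes: 2 RR, 2 RW
Phenotype counts: 2 red, 2 red-and-white striped
red: 2 out of 4 → fraction 1/2
Expected count = 1/2 × 68 = 34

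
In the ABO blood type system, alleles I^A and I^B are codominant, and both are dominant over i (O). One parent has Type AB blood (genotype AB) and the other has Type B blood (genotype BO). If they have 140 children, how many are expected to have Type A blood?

Cross: AB × BO
Possible offspring genotypes: 1 AB, 1 AO, 1 BB, 1 BO
Blood type counts: 1 Type AB, 1 Type A, 2 Type B
Probability of Type A: 1/4
Expected count = 1/4 × 140 = 35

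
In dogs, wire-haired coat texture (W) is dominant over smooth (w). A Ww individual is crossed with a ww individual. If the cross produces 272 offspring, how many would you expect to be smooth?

Punnett square for Ww × ww:
Offspring genotypes: 2 Ww, 2 ww
wire-haired: 2, smooth: 2
smooth: 2 out of 4 → fraction 1/2
Expected count = 1/2 × 272 = 136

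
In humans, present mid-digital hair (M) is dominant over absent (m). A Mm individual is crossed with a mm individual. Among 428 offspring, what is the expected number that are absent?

Punnett square for Mm × mm:
Offspring genotypes: 2 Mm, 2 mm
present: 2, absent: 2
absent: 2 out of 4 → fraction 1/2
Expected count = 1/2 × 428 = 214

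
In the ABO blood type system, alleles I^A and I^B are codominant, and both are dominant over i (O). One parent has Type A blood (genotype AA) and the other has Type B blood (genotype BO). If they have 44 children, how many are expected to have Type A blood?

Cross: AA × BO
Possible offspring genotypes: 2 AB, 2 AO
Blood type counts: 2 Type AB, 2 Type A
Probability of Type A: 2/4 = 1/2
Expected count = 1/2 × 44 = 22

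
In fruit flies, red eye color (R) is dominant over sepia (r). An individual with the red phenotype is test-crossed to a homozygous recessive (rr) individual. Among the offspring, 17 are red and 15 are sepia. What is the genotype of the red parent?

Test cross: ? × rr
Offspring: 17 red, 15 sepia — approximately 1:1.
A 1:1 ratio in a test cross indicates the unknown parent is heterozygous (Rr).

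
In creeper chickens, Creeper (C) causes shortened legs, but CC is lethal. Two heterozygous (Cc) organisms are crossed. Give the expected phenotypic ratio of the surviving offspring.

Cross: Cc × Cc
Punnett square offspring (before lethality): 1 CC, 2 Cc, 1 cc
The CC genotype is lethal (embryos die); surviving offspring: 2 Cc, 1 cc
Ratio: 2 creeper : 1 normal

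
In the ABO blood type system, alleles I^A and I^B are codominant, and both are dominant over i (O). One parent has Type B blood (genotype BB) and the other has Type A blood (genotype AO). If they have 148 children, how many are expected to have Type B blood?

Cross: BB × AO
Possible offspring genotypes: 2 AB, 2 BO
Blood type counts: 2 Type AB, 2 Type B
Probability of Type B: 2/4 = 1/2
Expected count = 1/2 × 148 = 74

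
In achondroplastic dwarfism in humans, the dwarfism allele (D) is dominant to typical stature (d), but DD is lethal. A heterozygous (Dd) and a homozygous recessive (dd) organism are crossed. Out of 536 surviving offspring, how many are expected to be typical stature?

Cross: Dd × dd
Punnett square offspring (before lethality): 2 Dd, 2 dd
No DD offspring are produced in this cross.
typical stature: 2 out of 4 → fraction 1/2
Expected count = 1/2 × 536 = 268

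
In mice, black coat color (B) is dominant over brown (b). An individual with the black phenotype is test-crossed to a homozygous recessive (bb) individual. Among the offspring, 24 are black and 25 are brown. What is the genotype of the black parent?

Test cross: ? × bb
Offspring: 24 black, 25 brown — approximately 1:1.
A 1:1 ratio in a test cross indicates the unknown parent is heterozygous (Bb).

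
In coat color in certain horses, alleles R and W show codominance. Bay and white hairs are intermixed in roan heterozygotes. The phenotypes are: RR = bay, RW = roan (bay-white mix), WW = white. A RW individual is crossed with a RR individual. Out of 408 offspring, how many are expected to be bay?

Punnett square for RW × RR:
Offspring genotypes: 2 RR, 2 RW
Phenotype counts: 2 bay, 2 roan (bay-white mix)
bay: 2 out of 4 → fraction 1/2
Expected count = 1/2 × 408 = 204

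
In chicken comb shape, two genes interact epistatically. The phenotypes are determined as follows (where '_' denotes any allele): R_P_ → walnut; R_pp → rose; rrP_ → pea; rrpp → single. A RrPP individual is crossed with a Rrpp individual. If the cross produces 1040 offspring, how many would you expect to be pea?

Cross: RrPP × Rrpp — consider each gene separately:
R gene: Rr × Rr → 1 RR, 2 Rr, 1 rr → 3 R_ : 1 rr (out of 4)
P gene: PP × pp → 4 Pp → 4 P_ (out of 4)
Genotype classes (out of 4 × 4 = 16): R_P_ = 3×4 = 12; rrP_ = 1×4 = 4
Apply the phenotype rules: R_P_ (12) → walnut; rrP_ (4) → pea
Phenotype counts (out of 16): 12 walnut, 4 pea
pea: 4 out of 16 → fraction 1/4
Expected count = 1/4 × 1040 = 260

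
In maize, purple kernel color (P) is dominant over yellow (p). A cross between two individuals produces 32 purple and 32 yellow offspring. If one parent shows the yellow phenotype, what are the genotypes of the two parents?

Observed offspring: 32 purple, 32 yellow
The observed ratio simplifies to 1:1. One parent shows yellow, so its genotype must be pp. A 1:1 offspring split requires the other parent to be heterozygous (Pp).
Parent genotypes: pp × Pp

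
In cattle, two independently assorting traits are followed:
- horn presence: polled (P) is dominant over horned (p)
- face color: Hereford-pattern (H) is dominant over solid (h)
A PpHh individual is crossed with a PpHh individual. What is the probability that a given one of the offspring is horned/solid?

Dihybrid cross PpHh × PpHh — consider each gene separately:
horn presence: Pp × Pp → 1 PP, 2 Pp, 1 pp → 3 P_ : 1 pp (out of 4)
face color: Hh × Hh → 1 HH, 2 Hh, 1 hh → 3 H_ : 1 hh (out of 4)
Combine (counts out of 4 × 4 = 16): polled/Hereford-pattern (P_H_) = 3×3 = 9; polled/solid (P_hh) = 3×1 = 3; horned/Hereford-pattern (ppH_) = 1×3 = 3; horned/solid (pphh) = 1×1 = 1
Phenotype counts (out of 16): 9 polled/Hereford-pattern, 3 polled/solid, 3 horned/Hereford-pattern, 1 horned/solid
horned/solid: 1 out of 16
Probability: 1/16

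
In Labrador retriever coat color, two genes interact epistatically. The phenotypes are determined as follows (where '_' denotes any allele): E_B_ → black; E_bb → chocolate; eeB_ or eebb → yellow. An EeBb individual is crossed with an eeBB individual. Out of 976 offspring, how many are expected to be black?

Cross: EeBb × eeBB — consider each gene separately:
E gene: Ee × ee → 2 Ee, 2 ee → 2 E_ : 2 ee (out of 4)
B gene: Bb × BB → 2 BB, 2 Bb → 4 B_ (out of 4)
Genotype classes (out of 4 × 4 = 16): E_B_ = 2×4 = 8; eeB_ = 2×4 = 8
Apply the phenotype rules: E_B_ (8) → black; eeB_ (8) → yellow
Phenotype counts (out of 16): 8 black, 8 yellow
black: 8 out of 16 → fraction 1/2
Expected count = 1/2 × 976 = 488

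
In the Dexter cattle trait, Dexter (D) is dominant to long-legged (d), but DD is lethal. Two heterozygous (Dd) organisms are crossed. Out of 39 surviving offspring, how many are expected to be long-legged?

Cross: Dd × Dd
Punnett square offspring (before lethality): 1 DD, 2 Dd, 1 dd
The DD genotype is lethal (embryos die); surviving offspring: 2 Dd, 1 dd
long-legged: 1 out of 3 → fraction 1/3
Expected count = 1/3 × 39 = 13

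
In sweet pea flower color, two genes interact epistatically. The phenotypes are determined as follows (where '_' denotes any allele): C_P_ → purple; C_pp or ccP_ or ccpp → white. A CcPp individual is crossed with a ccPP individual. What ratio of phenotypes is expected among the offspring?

Cross: CcPp × ccPP — consider each gene separately:
C gene: Cc × cc → 2 Cc, 2 cc → 2 C_ : 2 cc (out of 4)
P gene: Pp × PP → 2 PP, 2 Pp → 4 P_ (out of 4)
Genotype classes (out of 4 × 4 = 16): C_P_ = 2×4 = 8; ccP_ = 2×4 = 8
Apply the phenotype rules: C_P_ (8) → purple; ccP_ (8) → white
Phenotype counts (out of 16): 8 purple, 8 white
Ratio: 1 purple : 1 white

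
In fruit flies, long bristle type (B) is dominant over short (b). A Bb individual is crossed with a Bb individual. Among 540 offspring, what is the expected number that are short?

Punnett square for Bb × Bb:
Offspring genotypes: 1 BB, 2 Bb, 1 bb
long: 3, short: 1
short: 1 out of 4 → fraction 1/4
Expected count = 1/4 × 540 = 135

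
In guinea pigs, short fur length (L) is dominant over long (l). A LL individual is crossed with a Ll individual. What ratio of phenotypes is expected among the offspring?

Punnett square for LL × Ll:
Offspring genotypes: 2 LL, 2 Ll
short: 4, long: 0
Ratio: all short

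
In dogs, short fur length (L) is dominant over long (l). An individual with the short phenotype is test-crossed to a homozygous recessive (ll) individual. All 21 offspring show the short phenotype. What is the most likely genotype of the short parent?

Test cross: ? × ll
All offspring are short.
If the unknown parent were heterozygous (Ll), about half of 21 offspring would be long; none are. The unknown parent is most likely homozygous dominant (LL).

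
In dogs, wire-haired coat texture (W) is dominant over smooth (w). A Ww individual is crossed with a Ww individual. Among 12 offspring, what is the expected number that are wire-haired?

Punnett square for Ww × Ww:
Offspring genotypes: 1 WW, 2 Ww, 1 ww
wire-haired: 3, smooth: 1
wire-haired: 3 out of 4 → fraction 3/4
Expected count = 3/4 × 12 = 9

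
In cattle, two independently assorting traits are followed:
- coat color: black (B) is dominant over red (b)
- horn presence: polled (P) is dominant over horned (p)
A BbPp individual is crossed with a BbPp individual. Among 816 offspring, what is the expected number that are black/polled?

Dihybrid cross BbPp × BbPp — consider each gene separately:
coat color: Bb × Bb → 1 BB, 2 Bb, 1 bb → 3 B_ : 1 bb (out of 4)
horn presence: Pp × Pp → 1 PP, 2 Pp, 1 pp → 3 P_ : 1 pp (out of 4)
Combine (counts out of 4 × 4 = 16): black/polled (B_P_) = 3×3 = 9; black/horned (B_pp) = 3×1 = 3; red/polled (bbP_) = 1×3 = 3; red/horned (bbpp) = 1×1 = 1
Phenotype counts (out of 16): 9 black/polled, 3 black/horned, 3 red/polled, 1 red/horned
black/polled: 9 out of 16 → fraction 9/16
Expected count = 9/16 × 816 = 459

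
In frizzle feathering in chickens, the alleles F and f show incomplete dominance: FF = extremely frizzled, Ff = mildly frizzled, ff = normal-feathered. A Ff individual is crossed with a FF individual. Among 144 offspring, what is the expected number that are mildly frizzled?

Punnett square for Ff × FF:
Offspring genotypes: 2 FF, 2 Ff
Phenotype counts: 2 extremely frizzled, 2 mildly frizzled
mildly frizzled: 2 out of 4 → fraction 1/2
Expected count = 1/2 × 144 = 72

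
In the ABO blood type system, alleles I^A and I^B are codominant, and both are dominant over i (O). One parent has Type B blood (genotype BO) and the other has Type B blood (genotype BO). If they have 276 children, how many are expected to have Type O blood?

Cross: BO × BO
Possible offspring genotypes: 1 BB, 2 BO, 1 OO
Blood type counts: 3 Type B, 1 Type O
Probability of Type O: 1/4
Expected count = 1/4 × 276 = 69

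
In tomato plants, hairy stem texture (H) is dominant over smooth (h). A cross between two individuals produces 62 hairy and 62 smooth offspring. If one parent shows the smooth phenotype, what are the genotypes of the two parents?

Observed offspring: 62 hairy, 62 smooth
The observed ratio simplifies to 1:1. One parent shows smooth, so its genotype must be hh. A 1:1 offspring split requires the other parent to be heterozygous (Hh).
Parent genotypes: hh × Hh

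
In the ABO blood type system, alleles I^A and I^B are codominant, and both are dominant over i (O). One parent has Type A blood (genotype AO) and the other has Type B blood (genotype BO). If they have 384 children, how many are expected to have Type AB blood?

Cross: AO × BO
Possible offspring genotypes: 1 AB, 1 AO, 1 BO, 1 OO
Blood type counts: 1 Type AB, 1 Type A, 1 Type B, 1 Type O
Probability of Type AB: 1/4
Expected count = 1/4 × 384 = 96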